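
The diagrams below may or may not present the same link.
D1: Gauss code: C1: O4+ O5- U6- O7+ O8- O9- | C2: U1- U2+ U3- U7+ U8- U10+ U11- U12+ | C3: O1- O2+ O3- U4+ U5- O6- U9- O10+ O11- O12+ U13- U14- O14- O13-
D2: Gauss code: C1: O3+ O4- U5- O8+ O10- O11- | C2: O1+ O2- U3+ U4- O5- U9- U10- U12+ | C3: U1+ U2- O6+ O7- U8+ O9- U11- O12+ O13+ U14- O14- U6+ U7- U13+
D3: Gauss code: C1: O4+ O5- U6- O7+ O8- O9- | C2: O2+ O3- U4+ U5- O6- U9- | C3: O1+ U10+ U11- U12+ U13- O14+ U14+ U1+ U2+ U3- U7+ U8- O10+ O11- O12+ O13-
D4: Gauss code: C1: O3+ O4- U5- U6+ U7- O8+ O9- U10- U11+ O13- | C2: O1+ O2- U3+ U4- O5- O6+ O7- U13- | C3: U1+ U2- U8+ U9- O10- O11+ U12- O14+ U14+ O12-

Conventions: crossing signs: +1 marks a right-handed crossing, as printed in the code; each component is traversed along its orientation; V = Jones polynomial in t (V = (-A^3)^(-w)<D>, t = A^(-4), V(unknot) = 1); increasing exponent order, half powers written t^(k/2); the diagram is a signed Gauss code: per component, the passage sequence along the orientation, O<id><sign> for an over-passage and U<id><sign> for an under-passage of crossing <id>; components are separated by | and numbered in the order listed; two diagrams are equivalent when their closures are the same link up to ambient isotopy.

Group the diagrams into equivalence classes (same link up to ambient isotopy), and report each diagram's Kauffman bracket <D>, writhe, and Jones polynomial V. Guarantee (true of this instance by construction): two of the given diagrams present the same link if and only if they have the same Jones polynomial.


grouping into links: {D1, D2, D3, D4}
V(D1) = t^-3 + t^-2 + t^-1 + 1  (w -4, c 14, <D> = A^-12 + A^-8 + A^-4 + 1)
V(D2) = t^-3 + t^-2 + t^-1 + 1  [14 crossings, <D> = A^-6 + A^-2 + A^2 + A^6, w = -2]
D3 (bracket 1 + A^4 + A^8 + A^12; 14 crossings at w = 0): V = t^-3 + t^-2 + t^-1 + 1
V(D4) = t^-3 + t^-2 + t^-1 + 1  (w -2, c 14, <D> = A^-6 + A^-2 + A^2 + A^6)
why: all 4 diagrams share one V(t), hence one class


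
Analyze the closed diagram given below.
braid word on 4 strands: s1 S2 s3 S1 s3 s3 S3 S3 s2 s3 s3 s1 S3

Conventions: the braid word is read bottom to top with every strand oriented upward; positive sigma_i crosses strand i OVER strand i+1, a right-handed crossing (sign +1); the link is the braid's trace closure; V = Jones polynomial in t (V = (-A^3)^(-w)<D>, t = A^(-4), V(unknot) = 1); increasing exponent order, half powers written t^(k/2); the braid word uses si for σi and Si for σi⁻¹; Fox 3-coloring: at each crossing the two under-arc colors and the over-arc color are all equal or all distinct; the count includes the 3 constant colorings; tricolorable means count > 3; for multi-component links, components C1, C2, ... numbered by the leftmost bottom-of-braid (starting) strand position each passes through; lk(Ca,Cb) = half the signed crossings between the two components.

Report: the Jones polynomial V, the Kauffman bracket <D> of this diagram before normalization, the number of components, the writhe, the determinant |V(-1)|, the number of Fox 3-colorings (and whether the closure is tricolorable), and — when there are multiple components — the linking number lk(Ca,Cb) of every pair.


Jones polynomial: V(t) = t + t^3 - t^4
<D> = A^-7 - A^-3 - A^5; writhe +3
components 1, writhe +3 (13 crossings)
3-colorings: 9 of 3^13, det 3 — tricolorable
note: |V(-1)| = 3: so tricolorable, since 3 divides 3


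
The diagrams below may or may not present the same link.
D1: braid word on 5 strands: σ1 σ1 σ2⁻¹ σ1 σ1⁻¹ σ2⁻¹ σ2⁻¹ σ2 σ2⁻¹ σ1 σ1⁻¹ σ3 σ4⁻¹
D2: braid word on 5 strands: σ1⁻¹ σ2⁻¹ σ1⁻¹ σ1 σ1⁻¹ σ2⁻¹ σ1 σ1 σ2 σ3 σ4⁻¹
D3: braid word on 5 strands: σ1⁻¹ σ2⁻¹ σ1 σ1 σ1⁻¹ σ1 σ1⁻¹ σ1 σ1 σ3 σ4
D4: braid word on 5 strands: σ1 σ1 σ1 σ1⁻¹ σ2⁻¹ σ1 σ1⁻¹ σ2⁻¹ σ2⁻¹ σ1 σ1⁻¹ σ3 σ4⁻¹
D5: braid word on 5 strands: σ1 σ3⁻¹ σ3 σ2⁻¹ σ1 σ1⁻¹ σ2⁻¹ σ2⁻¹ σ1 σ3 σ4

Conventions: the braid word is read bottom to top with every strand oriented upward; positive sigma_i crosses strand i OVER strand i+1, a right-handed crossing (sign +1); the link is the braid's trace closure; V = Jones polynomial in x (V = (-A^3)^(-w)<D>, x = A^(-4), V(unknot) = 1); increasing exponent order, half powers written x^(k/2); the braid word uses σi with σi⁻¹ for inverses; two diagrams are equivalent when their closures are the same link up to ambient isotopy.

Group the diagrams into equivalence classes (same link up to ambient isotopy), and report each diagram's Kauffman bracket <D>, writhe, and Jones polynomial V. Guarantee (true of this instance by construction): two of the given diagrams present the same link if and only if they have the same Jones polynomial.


equivalence classes: {D1, D4, D5} | {D2} | {D3}
D1 (bracket A^-9 + 2A^-1 - A^3 + A^7 - A^11; 13 crossings at w = -1): V = x^(-7/2) - x^(-5/2) + x^(-3/2) - 2x^(-1/2) - x^(3/2)
D2 (bracket A^-1 + A^7; 11 crossings at w = -1): V = -x^(-5/2) - x^(-1/2)
V(D3) = -x^(1/2) - x^(5/2)  [11 crossings, <D> = A^-1 + A^7, w = +3]
V(D4) = x^(-7/2) - x^(-5/2) + x^(-3/2) - 2x^(-1/2) - x^(3/2)  (w -1, c 13, <D> = A^-9 + 2A^-1 - A^3 + A^7 - A^11)
D5 (bracket A^-3 + 2A^5 - A^9 + A^13 - A^17; 11 crossings at w = +1): V = x^(-7/2) - x^(-5/2) + x^(-3/2) - 2x^(-1/2) - x^(3/2)
key observation: 3 values of V(x) split the 5 diagrams


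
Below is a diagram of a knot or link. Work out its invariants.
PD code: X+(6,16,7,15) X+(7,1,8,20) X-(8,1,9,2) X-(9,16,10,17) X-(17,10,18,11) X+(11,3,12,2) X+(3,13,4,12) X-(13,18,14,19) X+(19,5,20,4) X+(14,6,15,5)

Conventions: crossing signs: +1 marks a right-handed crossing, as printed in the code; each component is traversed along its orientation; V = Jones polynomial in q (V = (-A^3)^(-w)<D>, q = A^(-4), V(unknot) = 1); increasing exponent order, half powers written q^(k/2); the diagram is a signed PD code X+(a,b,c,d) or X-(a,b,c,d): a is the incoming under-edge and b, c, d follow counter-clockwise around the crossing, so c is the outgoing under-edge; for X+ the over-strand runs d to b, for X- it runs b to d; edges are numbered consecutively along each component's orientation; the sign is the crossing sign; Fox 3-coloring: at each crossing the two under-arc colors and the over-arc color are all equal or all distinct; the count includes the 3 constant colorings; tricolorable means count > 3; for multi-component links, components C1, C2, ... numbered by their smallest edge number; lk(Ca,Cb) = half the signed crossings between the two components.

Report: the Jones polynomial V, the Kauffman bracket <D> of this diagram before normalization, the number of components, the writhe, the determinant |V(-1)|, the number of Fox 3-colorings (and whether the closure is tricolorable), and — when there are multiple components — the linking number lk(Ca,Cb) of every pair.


Jones polynomial: V(q) = q + q^3 - q^4
<D> = -A^-10 + A^-6 + A^2; writhe +2
components 1, writhe +2 (10 crossings)
3-colorings: 9 of 3^10, det 3 — tricolorable
note: V spans 3 powers of q: at least 3 crossings in any diagram


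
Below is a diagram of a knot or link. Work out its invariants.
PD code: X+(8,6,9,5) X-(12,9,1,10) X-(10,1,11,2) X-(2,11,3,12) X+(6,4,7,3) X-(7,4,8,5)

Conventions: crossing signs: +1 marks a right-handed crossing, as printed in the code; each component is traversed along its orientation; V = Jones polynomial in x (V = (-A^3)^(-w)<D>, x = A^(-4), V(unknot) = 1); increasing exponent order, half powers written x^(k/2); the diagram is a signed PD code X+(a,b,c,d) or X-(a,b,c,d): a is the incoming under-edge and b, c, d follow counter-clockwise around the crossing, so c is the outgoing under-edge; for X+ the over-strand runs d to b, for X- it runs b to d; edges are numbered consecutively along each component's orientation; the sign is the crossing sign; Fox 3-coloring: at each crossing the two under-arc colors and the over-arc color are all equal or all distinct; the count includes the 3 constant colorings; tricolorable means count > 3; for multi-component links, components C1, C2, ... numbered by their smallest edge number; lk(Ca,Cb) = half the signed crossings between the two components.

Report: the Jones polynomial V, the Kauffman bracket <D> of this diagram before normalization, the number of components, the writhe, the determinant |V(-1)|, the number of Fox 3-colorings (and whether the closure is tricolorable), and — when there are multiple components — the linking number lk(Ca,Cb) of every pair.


Jones polynomial: V(x) = -x^-4 + x^-3 + x^-1
<D> = A^-2 + A^6 - A^10; writhe -2
components 1, writhe -2 (6 crossings)
3-colorings: 9 of 3^6, det 3 — tricolorable
note: the span of V is 3, forcing >= 3 crossings in any diagram


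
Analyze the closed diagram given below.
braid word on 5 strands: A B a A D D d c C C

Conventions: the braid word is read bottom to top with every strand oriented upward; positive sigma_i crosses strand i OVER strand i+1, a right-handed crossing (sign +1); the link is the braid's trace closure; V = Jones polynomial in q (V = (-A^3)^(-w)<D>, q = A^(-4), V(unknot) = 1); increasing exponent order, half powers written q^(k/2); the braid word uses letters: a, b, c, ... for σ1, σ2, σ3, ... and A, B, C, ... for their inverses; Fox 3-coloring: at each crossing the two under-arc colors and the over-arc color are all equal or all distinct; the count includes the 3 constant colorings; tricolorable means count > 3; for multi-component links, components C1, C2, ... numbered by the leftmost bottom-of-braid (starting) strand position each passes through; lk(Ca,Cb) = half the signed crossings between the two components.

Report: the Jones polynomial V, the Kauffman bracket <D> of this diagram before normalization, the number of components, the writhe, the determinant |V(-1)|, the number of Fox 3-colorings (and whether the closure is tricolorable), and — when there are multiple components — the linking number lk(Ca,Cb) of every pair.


Jones polynomial: V(q) = 1
<D> = A^-12; writhe -4
components 1, writhe -4 (10 crossings)
3-colorings: 3 of 3^10, det 1 — not tricolorable
note: w = -4 shifts under R1 moves; the (-A^3)^(4) factor cancels that in V


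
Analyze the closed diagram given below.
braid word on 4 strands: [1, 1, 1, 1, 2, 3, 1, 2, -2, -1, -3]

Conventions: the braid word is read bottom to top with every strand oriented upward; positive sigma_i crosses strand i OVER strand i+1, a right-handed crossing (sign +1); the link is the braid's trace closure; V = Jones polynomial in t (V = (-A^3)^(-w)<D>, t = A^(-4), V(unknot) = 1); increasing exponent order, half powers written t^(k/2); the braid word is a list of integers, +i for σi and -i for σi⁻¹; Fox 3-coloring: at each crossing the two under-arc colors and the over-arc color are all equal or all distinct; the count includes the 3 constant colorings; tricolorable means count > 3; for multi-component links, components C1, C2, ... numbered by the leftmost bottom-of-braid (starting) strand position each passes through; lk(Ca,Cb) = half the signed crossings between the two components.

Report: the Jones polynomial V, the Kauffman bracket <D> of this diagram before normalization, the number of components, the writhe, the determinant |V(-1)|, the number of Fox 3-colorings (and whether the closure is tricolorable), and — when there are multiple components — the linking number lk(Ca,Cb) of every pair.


V = t + t^2 + t^3 + t^6
<D> = -A^-9 - A^3 - A^7 - A^11 (w = +5)
3 components over 11 crossings, w = +5
lk(C1,C2): +2
lk(C1,C3) = 0
linking number lk(C2,C3) = 0
9 Fox colorings among 3^11, |V(-1)| = 0: tricolorable
why: inverse pairs cancel, leaving σ1 σ1 σ1 σ1 σ2


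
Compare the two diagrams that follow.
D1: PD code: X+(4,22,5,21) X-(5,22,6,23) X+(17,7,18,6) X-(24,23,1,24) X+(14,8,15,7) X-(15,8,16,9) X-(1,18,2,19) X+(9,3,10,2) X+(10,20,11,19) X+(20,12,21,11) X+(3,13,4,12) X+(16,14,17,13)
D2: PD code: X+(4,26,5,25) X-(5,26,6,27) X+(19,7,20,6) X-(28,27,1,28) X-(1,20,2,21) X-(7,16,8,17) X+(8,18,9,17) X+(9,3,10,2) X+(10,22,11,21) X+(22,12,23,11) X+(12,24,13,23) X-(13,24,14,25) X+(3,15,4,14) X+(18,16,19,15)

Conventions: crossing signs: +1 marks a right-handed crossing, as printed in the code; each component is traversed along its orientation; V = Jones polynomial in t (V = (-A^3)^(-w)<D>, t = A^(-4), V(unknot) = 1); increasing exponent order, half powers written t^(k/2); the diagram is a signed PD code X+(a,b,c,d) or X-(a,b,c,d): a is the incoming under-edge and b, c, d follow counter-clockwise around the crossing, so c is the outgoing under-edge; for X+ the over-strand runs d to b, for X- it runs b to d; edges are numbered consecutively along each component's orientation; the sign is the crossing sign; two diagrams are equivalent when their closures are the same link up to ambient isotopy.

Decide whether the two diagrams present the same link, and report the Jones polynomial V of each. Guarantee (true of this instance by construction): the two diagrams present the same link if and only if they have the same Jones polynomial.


same link: yes
V(D1) = t - t^2 + 2t^3 - t^4 + t^5 - t^6  [12 crossings, <D> = -A^-12 + A^-8 - A^-4 + 2 - A^4 + A^8, w = +4]
V(D2) = t - t^2 + 2t^3 - t^4 + t^5 - t^6  (w +4, c 14, <D> = -A^-12 + A^-8 - A^-4 + 2 - A^4 + A^8)
note: all 2 diagrams share one V(t), hence one class


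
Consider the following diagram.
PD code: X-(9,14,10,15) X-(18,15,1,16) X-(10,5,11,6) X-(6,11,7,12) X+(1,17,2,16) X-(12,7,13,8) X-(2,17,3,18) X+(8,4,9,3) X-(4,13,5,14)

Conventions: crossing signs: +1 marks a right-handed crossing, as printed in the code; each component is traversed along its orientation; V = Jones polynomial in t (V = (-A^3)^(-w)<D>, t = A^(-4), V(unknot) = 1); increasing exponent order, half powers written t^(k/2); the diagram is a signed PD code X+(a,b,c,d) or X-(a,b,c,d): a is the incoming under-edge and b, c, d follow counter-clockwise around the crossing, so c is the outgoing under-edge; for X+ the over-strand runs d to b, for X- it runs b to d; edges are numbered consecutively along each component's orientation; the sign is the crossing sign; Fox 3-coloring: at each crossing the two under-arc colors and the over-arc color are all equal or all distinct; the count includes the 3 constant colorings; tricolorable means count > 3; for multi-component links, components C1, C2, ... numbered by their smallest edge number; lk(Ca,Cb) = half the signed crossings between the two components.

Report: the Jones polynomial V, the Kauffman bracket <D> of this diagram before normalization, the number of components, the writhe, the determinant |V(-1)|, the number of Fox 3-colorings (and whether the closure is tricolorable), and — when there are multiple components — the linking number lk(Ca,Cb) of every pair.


V(t) = -t^-4 + t^-3 + t^-1
bracket: -A^-11 - A^-3 + A, w = -5
1 component, writhe -5, over 9 crossings
det 3, colorings 9 of 3^9 — tricolorable
observation: det 3 = |V(-1)|; divisible by 3, so tricolorable


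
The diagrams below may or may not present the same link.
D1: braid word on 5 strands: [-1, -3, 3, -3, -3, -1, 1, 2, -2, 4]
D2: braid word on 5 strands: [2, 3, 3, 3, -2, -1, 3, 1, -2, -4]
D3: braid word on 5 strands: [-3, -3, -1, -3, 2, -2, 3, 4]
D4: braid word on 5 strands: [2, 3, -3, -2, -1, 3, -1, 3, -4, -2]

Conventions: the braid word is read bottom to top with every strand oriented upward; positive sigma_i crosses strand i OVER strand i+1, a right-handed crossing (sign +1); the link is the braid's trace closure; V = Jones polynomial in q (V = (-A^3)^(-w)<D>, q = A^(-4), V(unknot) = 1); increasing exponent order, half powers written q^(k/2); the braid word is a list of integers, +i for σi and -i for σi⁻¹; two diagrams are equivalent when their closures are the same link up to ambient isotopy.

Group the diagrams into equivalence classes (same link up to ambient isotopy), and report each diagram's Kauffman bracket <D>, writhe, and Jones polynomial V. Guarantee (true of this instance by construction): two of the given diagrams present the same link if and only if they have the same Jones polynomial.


equivalence classes: {D1, D3} | {D2} | {D4}
D1 (bracket A^-6 + A^-2 + A^2 + A^6; 10 crossings at w = -2): V = q^-3 + q^-2 + q^-1 + 1
D2 (bracket A^-18 + A^-6 + A^-2 + A^2; 10 crossings at w = +2): V = q + q^2 + q^3 + q^6
D3 (bracket A^-6 + A^-2 + A^2 + A^6; 8 crossings at w = -2): V = q^-3 + q^-2 + q^-1 + 1
D4 (bracket A^-14 + 2A^-6 + A^2; 10 crossings at w = -2): V = q^-2 + 2 + q^2
observation: comparing 4 Jones polynomials yields 3 groups


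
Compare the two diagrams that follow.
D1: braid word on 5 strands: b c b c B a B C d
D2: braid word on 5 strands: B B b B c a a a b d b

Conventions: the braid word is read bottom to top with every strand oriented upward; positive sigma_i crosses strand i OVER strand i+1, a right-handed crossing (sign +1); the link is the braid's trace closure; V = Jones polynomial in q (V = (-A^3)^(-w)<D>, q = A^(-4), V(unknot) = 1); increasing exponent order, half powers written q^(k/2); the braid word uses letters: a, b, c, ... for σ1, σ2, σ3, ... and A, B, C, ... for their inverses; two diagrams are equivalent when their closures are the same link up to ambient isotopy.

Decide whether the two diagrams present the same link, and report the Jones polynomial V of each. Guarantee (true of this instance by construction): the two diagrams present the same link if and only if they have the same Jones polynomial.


same link: no
V(D1) = -q^(1/2) - q^(5/2)  [9 crossings, <D> = A^-1 + A^7, w = +3]
V(D2) = -q^(1/2) - q^(3/2) - q^(5/2) + q^(9/2)  (w +5, c 11, <D> = -A^-3 + A^5 + A^9 + A^13)
note: 2 values of V(q) split the 2 diagrams


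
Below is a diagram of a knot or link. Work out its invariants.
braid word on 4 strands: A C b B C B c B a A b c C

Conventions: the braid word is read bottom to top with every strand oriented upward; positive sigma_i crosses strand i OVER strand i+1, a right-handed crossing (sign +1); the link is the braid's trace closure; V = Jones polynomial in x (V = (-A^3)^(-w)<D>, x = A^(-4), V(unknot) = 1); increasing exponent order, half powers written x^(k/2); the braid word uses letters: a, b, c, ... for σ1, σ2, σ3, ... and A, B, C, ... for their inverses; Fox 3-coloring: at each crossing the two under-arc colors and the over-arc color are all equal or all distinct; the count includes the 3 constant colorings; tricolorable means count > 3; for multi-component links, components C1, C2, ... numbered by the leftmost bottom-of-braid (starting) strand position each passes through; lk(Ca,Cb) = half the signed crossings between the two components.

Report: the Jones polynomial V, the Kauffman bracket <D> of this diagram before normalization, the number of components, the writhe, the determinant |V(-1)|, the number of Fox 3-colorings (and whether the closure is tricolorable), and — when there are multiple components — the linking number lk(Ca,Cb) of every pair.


Jones polynomial: V(x) = 1
<D> = -A^-9; writhe -3
components 1, writhe -3 (13 crossings)
3-colorings: 3 of 3^13, det 1 — not tricolorable
note: w = -3 (over 13 crossings) is diagram-only; (-A^3)^(3) removes it from V


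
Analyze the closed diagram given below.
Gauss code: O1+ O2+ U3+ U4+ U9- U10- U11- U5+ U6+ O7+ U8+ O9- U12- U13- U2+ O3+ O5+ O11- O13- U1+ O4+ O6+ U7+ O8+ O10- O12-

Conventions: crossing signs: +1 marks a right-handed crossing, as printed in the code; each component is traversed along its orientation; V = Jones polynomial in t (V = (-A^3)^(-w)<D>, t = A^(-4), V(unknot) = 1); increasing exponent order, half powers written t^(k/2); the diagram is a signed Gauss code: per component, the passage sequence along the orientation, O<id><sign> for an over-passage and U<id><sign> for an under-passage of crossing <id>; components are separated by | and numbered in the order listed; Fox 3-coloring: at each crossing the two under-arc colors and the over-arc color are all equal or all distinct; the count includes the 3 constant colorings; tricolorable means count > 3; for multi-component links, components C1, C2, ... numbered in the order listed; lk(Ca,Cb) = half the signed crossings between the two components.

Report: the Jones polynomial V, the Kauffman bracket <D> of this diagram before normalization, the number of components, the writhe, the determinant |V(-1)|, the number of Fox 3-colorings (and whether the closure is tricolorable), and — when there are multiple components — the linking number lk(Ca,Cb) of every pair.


V(t) = t - t^2 + 2t^3 - t^4 + t^5 - t^6
bracket: A^-15 - A^-11 + A^-7 - 2A^-3 + A - A^5, w = +3
1 component, writhe +3, over 13 crossings
det 7, colorings 3 of 3^13 — not tricolorable
observation: |V(-1)| = 7: so not tricolorable, since 3 does not divide 7


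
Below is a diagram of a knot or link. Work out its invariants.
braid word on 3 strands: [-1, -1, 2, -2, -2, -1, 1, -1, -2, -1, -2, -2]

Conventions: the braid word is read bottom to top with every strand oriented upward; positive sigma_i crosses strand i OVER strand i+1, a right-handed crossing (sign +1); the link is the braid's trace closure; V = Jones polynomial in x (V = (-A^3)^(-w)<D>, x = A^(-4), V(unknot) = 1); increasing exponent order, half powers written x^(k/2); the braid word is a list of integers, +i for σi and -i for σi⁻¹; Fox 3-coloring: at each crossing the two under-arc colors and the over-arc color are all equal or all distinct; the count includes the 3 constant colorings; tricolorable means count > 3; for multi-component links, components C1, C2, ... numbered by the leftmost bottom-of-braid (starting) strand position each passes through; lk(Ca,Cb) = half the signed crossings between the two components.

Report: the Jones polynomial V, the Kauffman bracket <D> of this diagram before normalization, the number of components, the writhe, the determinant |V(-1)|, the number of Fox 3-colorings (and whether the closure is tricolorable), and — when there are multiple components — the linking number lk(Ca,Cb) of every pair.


V = -x^-8 + x^-5 + x^-3
<D> = A^-12 + A^-4 - A^8 (w = -8)
1 component over 12 crossings, w = -8
9 Fox colorings among 3^12, |V(-1)| = 3: tricolorable
why: the word shrinks to σ1⁻¹ σ1⁻¹ σ2⁻¹ σ1⁻¹ σ2⁻¹ σ1⁻¹ σ2⁻¹ σ2⁻¹ after cancelling


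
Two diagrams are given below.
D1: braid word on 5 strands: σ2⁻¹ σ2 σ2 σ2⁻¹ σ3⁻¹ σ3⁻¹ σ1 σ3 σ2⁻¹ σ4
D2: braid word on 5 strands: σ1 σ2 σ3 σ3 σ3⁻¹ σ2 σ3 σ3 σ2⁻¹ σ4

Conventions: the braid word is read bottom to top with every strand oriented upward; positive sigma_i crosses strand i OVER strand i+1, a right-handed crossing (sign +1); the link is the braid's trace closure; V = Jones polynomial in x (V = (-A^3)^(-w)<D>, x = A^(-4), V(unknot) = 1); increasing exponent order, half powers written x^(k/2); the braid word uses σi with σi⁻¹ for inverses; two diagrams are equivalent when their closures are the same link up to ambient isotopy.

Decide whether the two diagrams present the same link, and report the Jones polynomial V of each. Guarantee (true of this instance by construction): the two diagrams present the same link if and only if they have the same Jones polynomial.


same link: no
V(D1) = 1  [10 crossings, <D> = 1, w = 0]
V(D2) = x + x^3 - x^4  [10 crossings, <D> = -A^2 + A^6 + A^14, w = +6]
insight: comparing 2 Jones polynomials yields 2 groups


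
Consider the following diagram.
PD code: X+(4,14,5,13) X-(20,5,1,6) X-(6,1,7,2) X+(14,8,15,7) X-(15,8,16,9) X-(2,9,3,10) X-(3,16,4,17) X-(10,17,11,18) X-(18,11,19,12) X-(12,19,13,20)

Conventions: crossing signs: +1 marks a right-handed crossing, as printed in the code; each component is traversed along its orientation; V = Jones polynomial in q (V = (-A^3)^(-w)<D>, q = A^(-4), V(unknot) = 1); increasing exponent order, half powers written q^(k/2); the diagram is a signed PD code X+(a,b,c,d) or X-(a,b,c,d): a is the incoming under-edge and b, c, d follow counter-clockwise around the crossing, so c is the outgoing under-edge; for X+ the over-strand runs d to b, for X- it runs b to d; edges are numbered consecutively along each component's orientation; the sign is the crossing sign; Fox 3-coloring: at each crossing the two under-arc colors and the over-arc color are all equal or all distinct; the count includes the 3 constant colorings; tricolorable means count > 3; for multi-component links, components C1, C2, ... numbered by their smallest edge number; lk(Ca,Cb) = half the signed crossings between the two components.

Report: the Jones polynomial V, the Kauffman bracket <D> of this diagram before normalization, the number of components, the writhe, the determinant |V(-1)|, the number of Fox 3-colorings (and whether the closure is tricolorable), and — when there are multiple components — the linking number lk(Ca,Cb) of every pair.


V = q^-8 - 2q^-7 + q^-6 - 2q^-5 + 2q^-4 + q^-2
<D> = A^-10 + 2A^-2 - 2A^2 + A^6 - 2A^10 + A^14 (w = -6)
1 component over 10 crossings, w = -6
27 Fox colorings among 3^10, |V(-1)| = 9: tricolorable
why: V spans 6 powers of q: at least 6 crossings in any diagram


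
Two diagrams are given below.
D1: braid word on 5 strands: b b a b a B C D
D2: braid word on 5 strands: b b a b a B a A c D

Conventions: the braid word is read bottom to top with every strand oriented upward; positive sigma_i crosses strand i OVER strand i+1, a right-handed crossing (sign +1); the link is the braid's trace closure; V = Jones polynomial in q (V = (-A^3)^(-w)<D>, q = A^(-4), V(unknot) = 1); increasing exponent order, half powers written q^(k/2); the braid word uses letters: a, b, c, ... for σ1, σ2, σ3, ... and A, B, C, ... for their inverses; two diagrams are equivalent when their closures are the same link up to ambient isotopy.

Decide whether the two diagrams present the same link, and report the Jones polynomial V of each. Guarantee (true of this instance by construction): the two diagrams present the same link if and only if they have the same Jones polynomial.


equivalent: yes
D1 (bracket -A^-10 + A^-6 + A^2; 8 crossings at w = +2): V = q + q^3 - q^4
D2 (bracket -A^-4 + 1 + A^8; 10 crossings at w = +4): V = q + q^3 - q^4
key observation: one V(q) for all 2 diagrams — one class (guaranteed)


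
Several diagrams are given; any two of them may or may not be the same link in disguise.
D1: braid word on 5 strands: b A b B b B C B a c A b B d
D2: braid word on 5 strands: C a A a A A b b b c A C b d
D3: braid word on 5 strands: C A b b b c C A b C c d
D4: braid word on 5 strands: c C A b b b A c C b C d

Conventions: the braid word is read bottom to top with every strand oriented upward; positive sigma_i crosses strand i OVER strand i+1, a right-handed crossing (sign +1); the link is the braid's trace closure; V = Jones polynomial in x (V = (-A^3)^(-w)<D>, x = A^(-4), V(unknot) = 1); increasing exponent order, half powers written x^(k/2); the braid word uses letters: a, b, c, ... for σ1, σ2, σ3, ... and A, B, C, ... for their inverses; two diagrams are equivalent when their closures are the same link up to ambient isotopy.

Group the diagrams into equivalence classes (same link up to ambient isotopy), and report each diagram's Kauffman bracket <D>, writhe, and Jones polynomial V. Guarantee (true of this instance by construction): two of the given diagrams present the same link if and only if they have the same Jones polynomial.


classes: {D1} | {D2, D3, D4}
V(D1) = 1  [14 crossings, <D> = 1, w = 0]
V(D2) = x^-1 - 1 + 2x - 2x^2 + 2x^3 - 2x^4 + x^5  [14 crossings, <D> = A^-14 - 2A^-10 + 2A^-6 - 2A^-2 + 2A^2 - A^6 + A^10, w = +2]
D3 (bracket A^-14 - 2A^-10 + 2A^-6 - 2A^-2 + 2A^2 - A^6 + A^10; 12 crossings at w = +2): V = x^-1 - 1 + 2x - 2x^2 + 2x^3 - 2x^4 + x^5
V(D4) = x^-1 - 1 + 2x - 2x^2 + 2x^3 - 2x^4 + x^5  (w +2, c 12, <D> = A^-14 - 2A^-10 + 2A^-6 - 2A^-2 + 2A^2 - A^6 + A^10)
note: comparing 4 Jones polynomials yields 2 groups


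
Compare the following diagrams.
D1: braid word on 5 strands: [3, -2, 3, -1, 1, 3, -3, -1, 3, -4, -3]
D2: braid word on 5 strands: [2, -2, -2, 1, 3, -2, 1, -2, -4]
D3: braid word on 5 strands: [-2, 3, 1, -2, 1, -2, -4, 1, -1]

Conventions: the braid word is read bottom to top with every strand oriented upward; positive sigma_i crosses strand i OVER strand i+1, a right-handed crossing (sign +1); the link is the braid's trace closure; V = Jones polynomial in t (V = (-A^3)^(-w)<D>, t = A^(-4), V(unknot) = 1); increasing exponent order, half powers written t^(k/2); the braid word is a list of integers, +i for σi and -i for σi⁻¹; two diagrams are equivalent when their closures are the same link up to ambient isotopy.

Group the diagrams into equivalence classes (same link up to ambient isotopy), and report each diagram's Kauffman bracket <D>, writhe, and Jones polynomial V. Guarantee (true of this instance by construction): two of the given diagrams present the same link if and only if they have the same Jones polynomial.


equivalence classes: {D1} | {D2, D3}
D1 (bracket A^-13 + A^-5; 11 crossings at w = -1): V = -t^(1/2) - t^(5/2)
V(D2) = t^(-7/2) - 2t^(-5/2) + t^(-3/2) - 2t^(-1/2) + t^(1/2) - t^(3/2)  (w -1, c 9, <D> = A^-9 - A^-5 + 2A^-1 - A^3 + 2A^7 - A^11)
V(D3) = t^(-7/2) - 2t^(-5/2) + t^(-3/2) - 2t^(-1/2) + t^(1/2) - t^(3/2)  [9 crossings, <D> = A^-9 - A^-5 + 2A^-1 - A^3 + 2A^7 - A^11, w = -1]
key observation: comparing 3 Jones polynomials yields 2 groups


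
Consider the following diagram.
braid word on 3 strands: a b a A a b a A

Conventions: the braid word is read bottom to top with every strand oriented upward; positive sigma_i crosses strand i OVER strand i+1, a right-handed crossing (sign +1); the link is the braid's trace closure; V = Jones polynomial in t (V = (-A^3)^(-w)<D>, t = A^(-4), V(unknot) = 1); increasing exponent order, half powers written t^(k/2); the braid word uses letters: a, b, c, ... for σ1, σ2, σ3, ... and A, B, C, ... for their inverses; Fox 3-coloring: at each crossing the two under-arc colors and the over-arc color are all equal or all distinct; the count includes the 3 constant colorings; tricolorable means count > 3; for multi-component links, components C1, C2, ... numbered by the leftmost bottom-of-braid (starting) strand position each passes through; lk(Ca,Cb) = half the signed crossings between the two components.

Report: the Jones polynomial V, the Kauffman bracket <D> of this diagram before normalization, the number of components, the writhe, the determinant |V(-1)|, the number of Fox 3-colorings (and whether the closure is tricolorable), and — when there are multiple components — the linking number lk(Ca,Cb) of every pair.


V = t + t^3 - t^4
<D> = -A^-4 + 1 + A^8 (w = +4)
1 component over 8 crossings, w = +4
9 Fox colorings among 3^8, |V(-1)| = 3: tricolorable
why: w = +4 shifts under R1 moves; the (-A^3)^(-4) factor cancels that in V


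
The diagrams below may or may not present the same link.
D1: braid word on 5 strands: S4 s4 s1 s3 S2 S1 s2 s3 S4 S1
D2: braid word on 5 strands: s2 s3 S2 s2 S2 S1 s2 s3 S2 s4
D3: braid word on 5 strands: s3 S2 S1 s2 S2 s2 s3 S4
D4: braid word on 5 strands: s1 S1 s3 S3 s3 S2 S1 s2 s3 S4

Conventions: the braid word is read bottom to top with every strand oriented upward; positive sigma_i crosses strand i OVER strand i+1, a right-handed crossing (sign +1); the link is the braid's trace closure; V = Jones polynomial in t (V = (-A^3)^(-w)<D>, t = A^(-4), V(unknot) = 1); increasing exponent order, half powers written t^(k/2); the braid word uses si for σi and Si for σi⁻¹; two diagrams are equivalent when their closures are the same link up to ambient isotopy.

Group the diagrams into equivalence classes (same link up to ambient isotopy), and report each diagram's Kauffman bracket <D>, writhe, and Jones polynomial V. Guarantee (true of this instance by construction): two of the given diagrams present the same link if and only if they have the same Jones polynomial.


grouping into links: {D1, D2, D3, D4}
V(D1) = 1 + t + t^2 + t^3  (w 0, c 10, <D> = A^-12 + A^-8 + A^-4 + 1)
V(D2) = 1 + t + t^2 + t^3  [10 crossings, <D> = A^-6 + A^-2 + A^2 + A^6, w = +2]
V(D3) = 1 + t + t^2 + t^3  [8 crossings, <D> = A^-12 + A^-8 + A^-4 + 1, w = 0]
D4 (bracket A^-12 + A^-8 + A^-4 + 1; 10 crossings at w = 0): V = 1 + t + t^2 + t^3
key observation: all 4 diagrams share one V(t), hence one class


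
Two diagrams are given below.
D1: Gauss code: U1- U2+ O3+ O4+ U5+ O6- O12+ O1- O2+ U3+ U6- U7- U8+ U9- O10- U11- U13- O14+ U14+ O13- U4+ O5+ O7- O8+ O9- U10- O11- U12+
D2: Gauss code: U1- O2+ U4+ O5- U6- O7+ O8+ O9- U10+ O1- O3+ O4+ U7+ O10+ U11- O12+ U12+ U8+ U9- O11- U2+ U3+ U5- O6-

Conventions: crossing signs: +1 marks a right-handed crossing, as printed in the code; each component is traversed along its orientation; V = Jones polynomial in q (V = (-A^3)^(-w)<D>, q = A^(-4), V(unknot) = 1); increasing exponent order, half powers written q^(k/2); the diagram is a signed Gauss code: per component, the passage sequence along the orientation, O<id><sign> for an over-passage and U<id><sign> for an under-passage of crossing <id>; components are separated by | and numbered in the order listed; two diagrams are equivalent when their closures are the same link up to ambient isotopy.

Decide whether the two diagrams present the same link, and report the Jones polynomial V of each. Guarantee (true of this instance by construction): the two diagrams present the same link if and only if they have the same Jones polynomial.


equivalent: no
D1 (bracket -A^-12 + 2A^-8 - 2A^-4 + 3 - 2A^4 + 2A^8 - A^12; 14 crossings at w = 0): V = -q^-3 + 2q^-2 - 2q^-1 + 3 - 2q + 2q^2 - q^3
V(D2) = q + q^3 - q^4  [12 crossings, <D> = -A^-10 + A^-6 + A^2, w = +2]
observation: 2 classes among 2 diagrams; unequal V(q) rules out equality


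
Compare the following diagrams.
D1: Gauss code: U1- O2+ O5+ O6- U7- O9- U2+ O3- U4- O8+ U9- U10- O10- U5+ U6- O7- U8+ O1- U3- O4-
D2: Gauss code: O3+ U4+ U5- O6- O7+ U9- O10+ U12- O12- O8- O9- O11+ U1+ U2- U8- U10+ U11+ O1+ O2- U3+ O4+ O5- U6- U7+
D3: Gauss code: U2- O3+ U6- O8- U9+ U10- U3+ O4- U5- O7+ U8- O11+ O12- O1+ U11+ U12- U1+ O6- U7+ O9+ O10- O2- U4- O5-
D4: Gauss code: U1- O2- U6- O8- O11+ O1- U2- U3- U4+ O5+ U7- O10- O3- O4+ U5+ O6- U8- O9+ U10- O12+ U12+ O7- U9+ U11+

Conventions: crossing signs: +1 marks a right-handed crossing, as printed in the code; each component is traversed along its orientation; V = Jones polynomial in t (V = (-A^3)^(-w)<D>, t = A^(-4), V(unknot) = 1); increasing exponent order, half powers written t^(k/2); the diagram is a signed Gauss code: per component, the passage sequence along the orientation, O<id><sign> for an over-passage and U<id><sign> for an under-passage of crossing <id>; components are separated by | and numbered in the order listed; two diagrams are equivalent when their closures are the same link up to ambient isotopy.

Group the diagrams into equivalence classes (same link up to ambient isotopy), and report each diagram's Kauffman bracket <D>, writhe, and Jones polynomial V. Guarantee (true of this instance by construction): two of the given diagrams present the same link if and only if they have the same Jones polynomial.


equivalence classes: {D1, D3, D4} | {D2}
D1 (bracket A^-16 - 2A^-12 + 3A^-8 - 3A^-4 + 4 - 3A^4 + 2A^8 - A^12; 10 crossings at w = -4): V = -t^-6 + 2t^-5 - 3t^-4 + 4t^-3 - 3t^-2 + 3t^-1 - 2 + t
V(D2) = 1  [12 crossings, <D> = 1, w = 0]
V(D3) = -t^-6 + 2t^-5 - 3t^-4 + 4t^-3 - 3t^-2 + 3t^-1 - 2 + t  [12 crossings, <D> = A^-10 - 2A^-6 + 3A^-2 - 3A^2 + 4A^6 - 3A^10 + 2A^14 - A^18, w = -2]
V(D4) = -t^-6 + 2t^-5 - 3t^-4 + 4t^-3 - 3t^-2 + 3t^-1 - 2 + t  [12 crossings, <D> = A^-10 - 2A^-6 + 3A^-2 - 3A^2 + 4A^6 - 3A^10 + 2A^14 - A^18, w = -2]
key observation: 2 values of V(t) split the 4 diagrams


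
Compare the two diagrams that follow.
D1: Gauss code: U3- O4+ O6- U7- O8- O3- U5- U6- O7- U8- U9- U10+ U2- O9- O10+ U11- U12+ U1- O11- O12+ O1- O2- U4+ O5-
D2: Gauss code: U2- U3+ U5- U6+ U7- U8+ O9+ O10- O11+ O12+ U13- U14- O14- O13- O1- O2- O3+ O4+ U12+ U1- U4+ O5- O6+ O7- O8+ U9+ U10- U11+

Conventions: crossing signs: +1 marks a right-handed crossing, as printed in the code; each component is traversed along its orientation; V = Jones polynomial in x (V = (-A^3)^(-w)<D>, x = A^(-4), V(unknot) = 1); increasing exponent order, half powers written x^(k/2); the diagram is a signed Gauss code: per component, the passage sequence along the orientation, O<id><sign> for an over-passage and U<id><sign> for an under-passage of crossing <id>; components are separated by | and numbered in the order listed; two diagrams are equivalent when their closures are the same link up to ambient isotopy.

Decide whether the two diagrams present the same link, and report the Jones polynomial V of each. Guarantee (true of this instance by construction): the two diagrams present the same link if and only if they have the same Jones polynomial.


equivalent: no
V(D1) = -x^-6 + x^-5 - x^-4 + 2x^-3 - x^-2 + x^-1  (w -6, c 12, <D> = A^-14 - A^-10 + 2A^-6 - A^-2 + A^2 - A^6)
V(D2) = 1  (w 0, c 14, <D> = 1)
why: 2 classes among 2 diagrams; unequal V(x) rules out equality


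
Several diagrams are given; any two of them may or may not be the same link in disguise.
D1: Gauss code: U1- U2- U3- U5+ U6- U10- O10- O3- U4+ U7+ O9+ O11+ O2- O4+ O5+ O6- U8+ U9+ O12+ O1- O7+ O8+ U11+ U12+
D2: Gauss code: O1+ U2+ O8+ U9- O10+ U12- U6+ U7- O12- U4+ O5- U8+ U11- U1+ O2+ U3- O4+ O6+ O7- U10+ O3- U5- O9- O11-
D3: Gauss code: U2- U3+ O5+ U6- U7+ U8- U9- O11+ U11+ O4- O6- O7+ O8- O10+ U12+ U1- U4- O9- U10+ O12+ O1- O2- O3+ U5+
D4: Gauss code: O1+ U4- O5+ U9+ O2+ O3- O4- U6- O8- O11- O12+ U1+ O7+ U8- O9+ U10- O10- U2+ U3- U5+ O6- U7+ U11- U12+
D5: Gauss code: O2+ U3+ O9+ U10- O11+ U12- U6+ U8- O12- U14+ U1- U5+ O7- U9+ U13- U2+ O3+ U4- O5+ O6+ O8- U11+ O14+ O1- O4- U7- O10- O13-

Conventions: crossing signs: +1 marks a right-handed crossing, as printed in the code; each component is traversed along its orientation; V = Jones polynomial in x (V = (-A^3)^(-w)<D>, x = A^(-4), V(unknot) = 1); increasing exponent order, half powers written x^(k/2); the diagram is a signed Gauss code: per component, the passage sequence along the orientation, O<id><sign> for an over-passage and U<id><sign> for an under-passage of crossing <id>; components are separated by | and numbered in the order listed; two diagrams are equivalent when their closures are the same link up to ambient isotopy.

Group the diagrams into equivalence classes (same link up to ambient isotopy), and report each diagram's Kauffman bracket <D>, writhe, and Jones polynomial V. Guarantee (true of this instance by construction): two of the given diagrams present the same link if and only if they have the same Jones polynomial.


classes: {D1} | {D2, D4, D5} | {D3}
V(D1) = x + x^3 - x^4  [12 crossings, <D> = -A^-10 + A^-6 + A^2, w = +2]
D2 (bracket A^-16 - 2A^-12 + 3A^-8 - 4A^-4 + 4 - 3A^4 + 3A^8 - A^12; 12 crossings at w = 0): V = -x^-3 + 3x^-2 - 3x^-1 + 4 - 4x + 3x^2 - 2x^3 + x^4
V(D3) = 1  [12 crossings, <D> = 1, w = 0]
D4 (bracket A^-16 - 2A^-12 + 3A^-8 - 4A^-4 + 4 - 3A^4 + 3A^8 - A^12; 12 crossings at w = 0): V = -x^-3 + 3x^-2 - 3x^-1 + 4 - 4x + 3x^2 - 2x^3 + x^4
V(D5) = -x^-3 + 3x^-2 - 3x^-1 + 4 - 4x + 3x^2 - 2x^3 + x^4  [14 crossings, <D> = A^-16 - 2A^-12 + 3A^-8 - 4A^-4 + 4 - 3A^4 + 3A^8 - A^12, w = 0]
insight: V(x) takes 3 values over 5 diagrams, fixing the grouping


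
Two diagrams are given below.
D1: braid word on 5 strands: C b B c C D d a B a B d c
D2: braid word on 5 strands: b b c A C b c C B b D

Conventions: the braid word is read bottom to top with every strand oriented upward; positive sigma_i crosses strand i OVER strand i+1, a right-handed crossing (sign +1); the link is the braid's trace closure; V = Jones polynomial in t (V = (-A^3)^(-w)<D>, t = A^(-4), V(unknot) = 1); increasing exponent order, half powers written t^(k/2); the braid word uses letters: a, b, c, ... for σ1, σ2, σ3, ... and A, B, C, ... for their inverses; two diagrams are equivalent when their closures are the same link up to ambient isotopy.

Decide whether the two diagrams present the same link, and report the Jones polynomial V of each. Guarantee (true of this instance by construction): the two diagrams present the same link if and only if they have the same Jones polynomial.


equivalent: no
D1 (bracket A^-7 + A^13; 13 crossings at w = +1): V = -t^(-5/2) - t^(5/2)
D2 (bracket -A^-15 + A^-7 + A^-3 + A; 11 crossings at w = +1): V = -t^(1/2) - t^(3/2) - t^(5/2) + t^(9/2)
key observation: 2 values of V(t) split the 2 diagrams
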